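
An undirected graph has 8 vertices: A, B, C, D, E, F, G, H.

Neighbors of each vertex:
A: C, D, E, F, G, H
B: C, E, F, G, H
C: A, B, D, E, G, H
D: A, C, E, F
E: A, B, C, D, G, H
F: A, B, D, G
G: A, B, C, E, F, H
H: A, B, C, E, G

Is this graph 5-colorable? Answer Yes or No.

The chromatic number is 5. B, C, E, G, H are mutually adjacent (a clique of size 5), so at least 5 colors are needed.
5 colors suffice: color 1 → {D, G}; color 2 → {A, B}; color 3 → {E, F}; color 4 → {C}; color 5 → {H}.
That is already a proper 5-coloring.

Yes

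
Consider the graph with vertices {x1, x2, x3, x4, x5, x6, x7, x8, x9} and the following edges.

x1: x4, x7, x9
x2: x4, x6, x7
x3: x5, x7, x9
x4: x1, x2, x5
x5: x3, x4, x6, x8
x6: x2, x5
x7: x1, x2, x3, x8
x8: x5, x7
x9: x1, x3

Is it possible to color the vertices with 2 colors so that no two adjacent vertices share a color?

The cycle x7-x2-x6-x5-x3-x7 has odd length 5, so it cannot be 2-colored; at least 3 colors are needed.
So 2 colors are not enough.

No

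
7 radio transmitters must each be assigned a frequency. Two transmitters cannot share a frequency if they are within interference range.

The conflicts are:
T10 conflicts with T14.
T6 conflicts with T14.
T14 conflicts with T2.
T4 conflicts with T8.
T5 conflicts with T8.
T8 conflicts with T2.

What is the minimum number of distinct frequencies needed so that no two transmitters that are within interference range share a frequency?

2

T5 and T8 conflict, so at least 2 frequencies are needed.
2 frequencies suffice: frequency 1 → {T14, T8}; frequency 2 → {T10, T6, T4, T5, T2}. Every pair that conflicts lands in different frequencies.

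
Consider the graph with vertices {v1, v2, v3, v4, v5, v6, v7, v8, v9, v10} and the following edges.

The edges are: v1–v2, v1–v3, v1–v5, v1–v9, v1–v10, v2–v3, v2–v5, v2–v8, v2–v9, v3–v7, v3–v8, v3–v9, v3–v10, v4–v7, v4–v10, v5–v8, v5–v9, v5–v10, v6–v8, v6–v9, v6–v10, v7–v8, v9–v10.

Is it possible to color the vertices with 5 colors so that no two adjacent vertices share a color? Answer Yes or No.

The chromatic number is 4. v1, v2, v5, v9 are pairwise adjacent (a clique of size 4), so at least 4 colors are needed.
4 colors suffice: color 1 → {v4, v8, v9}; color 2 → {v3, v5, v6}; color 3 → {v2, v7, v10}; color 4 → {v1}.
Since 5 ≥ 4, a proper 5-coloring certainly exists.

Yes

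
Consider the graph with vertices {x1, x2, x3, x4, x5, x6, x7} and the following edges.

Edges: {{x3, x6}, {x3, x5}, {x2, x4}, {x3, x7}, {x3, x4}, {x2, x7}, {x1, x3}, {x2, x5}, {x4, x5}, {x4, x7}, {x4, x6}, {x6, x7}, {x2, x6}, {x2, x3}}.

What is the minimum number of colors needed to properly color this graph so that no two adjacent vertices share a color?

x2, x3, x4, x6, x7 are pairwise adjacent (a clique of size 5), so at least 5 colors are needed.
One proper 5-coloring: x1=2, x2=3, x3=1, x4=2, x5=4, x6=5, x7=4. Each edge has distinct colors on its endpoints.

5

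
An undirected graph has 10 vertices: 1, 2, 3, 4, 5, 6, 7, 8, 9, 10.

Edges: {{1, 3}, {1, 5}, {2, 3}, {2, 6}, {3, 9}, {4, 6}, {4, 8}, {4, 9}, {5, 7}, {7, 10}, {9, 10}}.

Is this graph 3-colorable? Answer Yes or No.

Yes

The chromatic number is 3. The cycle 9-4-6-2-3-9 has odd length 5, so it cannot be 2-colored; at least 3 colors are needed.
3 colors suffice: 1=b, 2=c, 3=a, 4=a, 5=a, 6=b, 7=b, 8=b, 9=b, 10=a.
That is already a proper 3-coloring.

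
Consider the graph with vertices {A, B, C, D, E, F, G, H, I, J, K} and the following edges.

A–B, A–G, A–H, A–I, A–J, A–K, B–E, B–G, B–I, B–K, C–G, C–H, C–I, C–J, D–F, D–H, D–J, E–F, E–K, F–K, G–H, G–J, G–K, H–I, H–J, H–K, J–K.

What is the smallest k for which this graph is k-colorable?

A, G, H, J, K are mutually adjacent (a clique of size 5), so at least 5 colors are needed.
5 colors suffice: color 1 → {B, F, H}; color 2 → {D, I, K}; color 3 → {E, J}; color 4 → {A, C}; color 5 → {G}. Each edge has distinct colors on its endpoints.

5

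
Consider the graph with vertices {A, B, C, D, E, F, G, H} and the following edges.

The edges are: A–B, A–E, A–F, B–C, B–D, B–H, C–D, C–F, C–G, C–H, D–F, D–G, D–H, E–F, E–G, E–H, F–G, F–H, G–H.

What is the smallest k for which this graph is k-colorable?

5

C, D, F, G, H are mutually adjacent (a clique of size 5), so at least 5 colors are needed.
A valid assignment using 5 colors: A=2, B=1, C=5, D=3, E=3, F=1, G=4, H=2. Every edge joins two different colors.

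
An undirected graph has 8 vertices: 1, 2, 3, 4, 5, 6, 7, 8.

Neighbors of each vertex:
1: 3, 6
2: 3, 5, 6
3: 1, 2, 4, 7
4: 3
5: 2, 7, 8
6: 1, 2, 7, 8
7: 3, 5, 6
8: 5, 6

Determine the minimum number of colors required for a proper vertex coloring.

6 and 7 are adjacent, so at least 2 colors are needed.
2 colors suffice: color red → {3, 5, 6}; color blue → {1, 2, 4, 7, 8}. Every edge joins two different colors.

2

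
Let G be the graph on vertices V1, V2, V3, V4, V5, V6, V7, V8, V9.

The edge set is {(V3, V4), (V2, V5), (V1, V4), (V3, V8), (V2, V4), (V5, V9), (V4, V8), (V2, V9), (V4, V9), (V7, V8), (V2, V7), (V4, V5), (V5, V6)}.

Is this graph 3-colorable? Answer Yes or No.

V2, V4, V5, V9 form a clique, so at least 4 colors are needed.
So 3 colors are not enough.

No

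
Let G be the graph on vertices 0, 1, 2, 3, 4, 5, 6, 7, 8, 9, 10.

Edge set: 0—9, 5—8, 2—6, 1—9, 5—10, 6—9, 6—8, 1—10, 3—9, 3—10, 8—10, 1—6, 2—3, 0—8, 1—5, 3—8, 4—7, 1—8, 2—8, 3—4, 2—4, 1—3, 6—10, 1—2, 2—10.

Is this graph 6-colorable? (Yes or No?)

Yes

The chromatic number is 5. 1, 2, 6, 8, 10 form a clique, so at least 5 colors are needed.
A valid assignment using 5 colors: 0=a, 1=a, 2=d, 3=c, 4=a, 5=c, 6=c, 7=b, 8=b, 9=b, 10=e.
Since 6 ≥ 5, a proper 6-coloring certainly exists.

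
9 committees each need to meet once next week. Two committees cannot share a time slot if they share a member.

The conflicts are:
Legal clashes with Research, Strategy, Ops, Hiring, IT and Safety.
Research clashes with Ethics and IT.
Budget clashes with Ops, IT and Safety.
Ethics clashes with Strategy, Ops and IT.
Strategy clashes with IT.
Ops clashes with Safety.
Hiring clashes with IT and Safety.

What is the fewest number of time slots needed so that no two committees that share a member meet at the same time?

Legal, Research, IT pairwise conflict, so at least 3 time slots are needed.
3 time slots suffice: Legal=2, Research=3, Budget=2, Ethics=2, Strategy=3, Ops=3, Hiring=3, IT=1, Safety=1. Every pair that conflicts lands in different time slots.

3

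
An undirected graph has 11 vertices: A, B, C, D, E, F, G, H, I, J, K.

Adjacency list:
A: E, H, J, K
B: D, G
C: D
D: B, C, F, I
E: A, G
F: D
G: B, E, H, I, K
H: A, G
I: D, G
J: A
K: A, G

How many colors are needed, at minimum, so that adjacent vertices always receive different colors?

2

A and E are adjacent, so at least 2 colors are needed.
A valid assignment using 2 colors: A=1, B=2, C=2, D=1, E=2, F=2, G=1, H=2, I=2, J=2, K=2. No two adjacent vertices share a color.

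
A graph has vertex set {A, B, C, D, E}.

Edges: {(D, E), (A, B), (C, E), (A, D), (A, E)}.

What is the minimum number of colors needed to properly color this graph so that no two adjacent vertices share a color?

3

A, D, E are mutually adjacent, so at least 3 colors are needed.
3 colors suffice: color 1 → {B, E}; color 2 → {A, C}; color 3 → {D}. No two adjacent vertices share a color.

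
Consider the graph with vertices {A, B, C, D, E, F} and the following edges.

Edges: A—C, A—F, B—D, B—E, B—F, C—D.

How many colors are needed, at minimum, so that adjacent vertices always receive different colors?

3

The cycle F-A-C-D-B-F has odd length 5, so it cannot be 2-colored; at least 3 colors are needed.
One proper 3-coloring: A=blue, B=red, C=red, D=blue, E=blue, F=green. No two adjacent vertices share a color.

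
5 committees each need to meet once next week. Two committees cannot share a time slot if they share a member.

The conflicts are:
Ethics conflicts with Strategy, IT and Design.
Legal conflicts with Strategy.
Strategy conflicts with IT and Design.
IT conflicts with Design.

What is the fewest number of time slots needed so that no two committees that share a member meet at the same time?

4

Ethics, Strategy, IT, Design are mutually in conflict, so at least 4 time slots are needed.
A valid assignment using 4 time slots: Ethics=4, Legal=2, Strategy=1, IT=3, Design=2. Each listed conflict is separated.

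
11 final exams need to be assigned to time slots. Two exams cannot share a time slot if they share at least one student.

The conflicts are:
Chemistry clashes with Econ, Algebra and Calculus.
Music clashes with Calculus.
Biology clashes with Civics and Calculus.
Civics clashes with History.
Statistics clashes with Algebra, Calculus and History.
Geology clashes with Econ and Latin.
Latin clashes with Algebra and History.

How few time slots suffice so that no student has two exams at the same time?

The cycle Civics-History-Statistics-Calculus-Biology-Civics has odd length 5, so it cannot be 2-colored; at least 3 time slots are needed.
3 time slots suffice: time slot 1 → {Econ, Algebra, Calculus, History}; time slot 2 → {Chemistry, Music, Civics, Statistics, Latin}; time slot 3 → {Biology, Geology}. Every pair that conflicts lands in different time slots.

3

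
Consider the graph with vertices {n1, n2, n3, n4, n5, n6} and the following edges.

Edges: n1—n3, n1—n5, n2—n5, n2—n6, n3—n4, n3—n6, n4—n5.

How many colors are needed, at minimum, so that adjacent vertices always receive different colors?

The cycle n2-n5-n4-n3-n6-n2 has odd length 5, so it cannot be 2-colored; at least 3 colors are needed.
A valid assignment using 3 colors: n1=blue, n2=green, n3=red, n4=blue, n5=red, n6=blue. Every edge joins two different colors.

3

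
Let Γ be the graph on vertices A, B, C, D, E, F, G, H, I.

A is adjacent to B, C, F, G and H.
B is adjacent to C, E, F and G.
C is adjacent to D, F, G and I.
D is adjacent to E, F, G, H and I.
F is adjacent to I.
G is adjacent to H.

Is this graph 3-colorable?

No

C, D, F, I are pairwise adjacent (a clique of size 4), so at least 4 colors are needed.
So 3 colors are not enough.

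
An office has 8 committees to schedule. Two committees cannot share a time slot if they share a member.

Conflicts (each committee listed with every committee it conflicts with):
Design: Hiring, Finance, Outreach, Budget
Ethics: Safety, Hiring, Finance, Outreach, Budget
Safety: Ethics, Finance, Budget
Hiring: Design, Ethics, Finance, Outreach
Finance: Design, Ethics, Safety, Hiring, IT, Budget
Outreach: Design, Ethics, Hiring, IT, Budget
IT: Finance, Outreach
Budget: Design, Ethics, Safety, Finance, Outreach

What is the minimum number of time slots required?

Ethics, Safety, Finance, Budget all conflict with each other, so at least 4 time slots are needed.
A valid assignment using 4 time slots: Design=2, Ethics=2, Safety=4, Hiring=3, Finance=1, Outreach=1, IT=2, Budget=3. No two conflicting committees share a time slot.

4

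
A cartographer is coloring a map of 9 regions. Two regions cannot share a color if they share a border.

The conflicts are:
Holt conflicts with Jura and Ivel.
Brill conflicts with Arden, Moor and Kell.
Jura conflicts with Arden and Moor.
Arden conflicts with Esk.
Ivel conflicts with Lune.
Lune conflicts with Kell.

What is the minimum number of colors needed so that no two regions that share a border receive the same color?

3

The cycle Lune-Kell-Brill-Arden-Jura-Holt-Ivel-Lune has odd length 7, so it cannot be 2-colored; at least 3 colors are needed.
3 colors suffice: Holt=1, Brill=2, Jura=2, Arden=1, Moor=1, Ivel=3, Lune=2, Kell=1, Esk=2. Each listed conflict is separated.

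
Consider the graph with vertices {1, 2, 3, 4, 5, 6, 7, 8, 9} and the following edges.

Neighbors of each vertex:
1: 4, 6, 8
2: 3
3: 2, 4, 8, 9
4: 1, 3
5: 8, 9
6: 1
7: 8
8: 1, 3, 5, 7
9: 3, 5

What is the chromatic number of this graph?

2

7 and 8 are adjacent, so at least 2 colors are needed.
2 colors suffice: color red → {1, 3, 5, 7}; color blue → {2, 4, 6, 8, 9}. Every edge joins two different colors.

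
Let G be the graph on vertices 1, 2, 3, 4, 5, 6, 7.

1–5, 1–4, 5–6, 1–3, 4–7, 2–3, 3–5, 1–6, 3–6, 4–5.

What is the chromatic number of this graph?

4

1, 3, 5, 6 form a clique, so at least 4 colors are needed.
One proper 4-coloring: 1=red, 2=red, 3=blue, 4=blue, 5=green, 6=yellow, 7=red. No two adjacent vertices share a color.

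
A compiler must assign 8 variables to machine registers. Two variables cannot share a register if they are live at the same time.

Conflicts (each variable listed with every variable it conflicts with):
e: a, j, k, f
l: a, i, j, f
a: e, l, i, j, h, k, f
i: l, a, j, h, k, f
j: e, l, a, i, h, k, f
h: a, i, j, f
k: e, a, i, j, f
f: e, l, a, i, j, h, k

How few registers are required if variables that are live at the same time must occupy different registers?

a, i, j, h, f pairwise conflict, so at least 5 registers are needed.
5 registers suffice: e=4, l=5, a=3, i=4, j=1, h=5, k=5, f=2. Every pair that conflicts lands in different registers.

5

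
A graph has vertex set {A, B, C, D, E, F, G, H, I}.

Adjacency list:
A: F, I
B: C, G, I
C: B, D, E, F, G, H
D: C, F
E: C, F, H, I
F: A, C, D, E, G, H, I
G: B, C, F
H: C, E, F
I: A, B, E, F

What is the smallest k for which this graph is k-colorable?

4

C, E, F, H form a clique, so at least 4 colors are needed.
One proper 4-coloring: A=3, B=1, C=2, D=3, E=3, F=1, G=3, H=4, I=2. Every edge joins two different colors.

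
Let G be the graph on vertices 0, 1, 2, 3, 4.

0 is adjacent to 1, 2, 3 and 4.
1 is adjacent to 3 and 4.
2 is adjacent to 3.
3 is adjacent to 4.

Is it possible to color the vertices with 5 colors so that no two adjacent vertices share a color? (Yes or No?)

The chromatic number is 4. 0, 1, 3, 4 are pairwise adjacent (a clique of size 4), so at least 4 colors are needed.
One proper 4-coloring: 0=blue, 1=green, 2=green, 3=red, 4=yellow.
Since 5 ≥ 4, a proper 5-coloring certainly exists.

Yes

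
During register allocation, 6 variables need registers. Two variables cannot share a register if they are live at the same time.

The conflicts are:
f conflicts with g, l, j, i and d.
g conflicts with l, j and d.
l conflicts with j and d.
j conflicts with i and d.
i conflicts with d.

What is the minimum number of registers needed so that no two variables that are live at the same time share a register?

5

f, g, l, j, d are mutually in conflict, so at least 5 registers are needed.
Using 5 registers: f=3, g=4, l=5, j=1, i=4, d=2. Every pair that conflicts lands in different registers.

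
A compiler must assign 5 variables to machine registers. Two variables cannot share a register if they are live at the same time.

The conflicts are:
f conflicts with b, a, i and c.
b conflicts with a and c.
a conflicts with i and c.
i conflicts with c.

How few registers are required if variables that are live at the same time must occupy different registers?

f, b, a, c pairwise conflict, so at least 4 registers are needed.
4 registers suffice: register 1 → {f}; register 2 → {c}; register 3 → {a}; register 4 → {b, i}. Every pair that conflicts lands in different registers.

4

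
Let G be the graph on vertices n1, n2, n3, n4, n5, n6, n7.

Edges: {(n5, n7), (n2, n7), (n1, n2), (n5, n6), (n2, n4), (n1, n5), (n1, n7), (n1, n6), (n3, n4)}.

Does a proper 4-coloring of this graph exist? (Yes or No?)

The chromatic number is 3. n1, n2, n7 form a triangle, so at least 3 colors are needed.
3 colors suffice: n1=1, n2=2, n3=2, n4=1, n5=2, n6=3, n7=3.
Since 4 ≥ 3, a proper 4-coloring certainly exists.

Yes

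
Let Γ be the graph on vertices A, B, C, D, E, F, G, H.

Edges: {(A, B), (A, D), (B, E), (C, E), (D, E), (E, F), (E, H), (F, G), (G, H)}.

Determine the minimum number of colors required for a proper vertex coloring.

2

E and F are adjacent, so at least 2 colors are needed.
A valid assignment using 2 colors: A=1, B=2, C=2, D=2, E=1, F=2, G=1, H=2. No two adjacent vertices share a color.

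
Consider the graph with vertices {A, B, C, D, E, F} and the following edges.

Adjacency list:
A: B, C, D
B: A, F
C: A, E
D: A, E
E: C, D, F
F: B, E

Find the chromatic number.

3

The cycle F-B-A-D-E-F has odd length 5, so it cannot be 2-colored; at least 3 colors are needed.
A valid assignment using 3 colors: A=1, B=3, C=2, D=2, E=1, F=2. Each edge has distinct colors on its endpoints.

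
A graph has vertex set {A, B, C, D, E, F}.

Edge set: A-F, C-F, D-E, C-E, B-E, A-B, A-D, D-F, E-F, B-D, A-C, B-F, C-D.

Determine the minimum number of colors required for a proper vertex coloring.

4

C, D, E, F are pairwise adjacent (a clique of size 4), so at least 4 colors are needed.
4 colors suffice: color 1 → {D}; color 2 → {F}; color 3 → {A, E}; color 4 → {B, C}. Every edge joins two different colors.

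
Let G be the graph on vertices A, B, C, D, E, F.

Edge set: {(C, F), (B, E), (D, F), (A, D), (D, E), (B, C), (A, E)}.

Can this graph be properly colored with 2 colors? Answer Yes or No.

A, D, E are mutually adjacent, so at least 3 colors are needed.
So 2 colors are not enough.

No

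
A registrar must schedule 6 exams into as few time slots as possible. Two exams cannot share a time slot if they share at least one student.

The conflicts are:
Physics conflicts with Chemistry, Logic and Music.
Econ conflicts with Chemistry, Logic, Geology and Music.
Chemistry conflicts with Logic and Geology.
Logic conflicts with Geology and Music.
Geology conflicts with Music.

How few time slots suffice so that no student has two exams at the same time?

Econ, Chemistry, Logic, Geology all conflict with each other, so at least 4 time slots are needed.
A valid assignment using 4 time slots: Physics=2, Econ=3, Chemistry=4, Logic=1, Geology=2, Music=4. Every pair that conflicts lands in different time slots.

4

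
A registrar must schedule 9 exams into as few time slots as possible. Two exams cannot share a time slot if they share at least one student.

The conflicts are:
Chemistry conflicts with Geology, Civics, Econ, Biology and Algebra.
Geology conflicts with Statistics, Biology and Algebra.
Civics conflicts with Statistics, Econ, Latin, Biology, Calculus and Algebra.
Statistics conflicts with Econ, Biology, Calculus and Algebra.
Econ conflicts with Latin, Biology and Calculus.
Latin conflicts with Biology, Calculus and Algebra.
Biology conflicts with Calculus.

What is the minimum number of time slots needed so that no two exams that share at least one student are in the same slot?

Civics, Statistics, Econ, Biology, Calculus are mutually in conflict, so at least 5 time slots are needed.
A valid assignment using 5 time slots: Chemistry=4, Geology=1, Civics=1, Statistics=4, Econ=3, Latin=4, Biology=2, Calculus=5, Algebra=2. Every pair that conflicts lands in different time slots.

5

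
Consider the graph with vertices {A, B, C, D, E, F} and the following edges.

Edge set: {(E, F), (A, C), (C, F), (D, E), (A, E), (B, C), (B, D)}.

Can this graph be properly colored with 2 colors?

The cycle C-B-D-E-A-C has odd length 5, so it cannot be 2-colored; at least 3 colors are needed.
So 2 colors are not enough.

No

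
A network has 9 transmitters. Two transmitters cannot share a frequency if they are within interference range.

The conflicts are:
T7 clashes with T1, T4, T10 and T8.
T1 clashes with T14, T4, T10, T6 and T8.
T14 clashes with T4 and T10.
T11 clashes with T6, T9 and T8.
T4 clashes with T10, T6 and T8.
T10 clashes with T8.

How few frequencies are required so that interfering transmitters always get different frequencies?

T7, T1, T4, T10, T8 are mutually in conflict, so at least 5 frequencies are needed.
A valid assignment using 5 frequencies: T7=5, T1=2, T14=4, T11=1, T4=1, T10=3, T6=3, T9=2, T8=4. No two conflicting transmitters share a frequency.

5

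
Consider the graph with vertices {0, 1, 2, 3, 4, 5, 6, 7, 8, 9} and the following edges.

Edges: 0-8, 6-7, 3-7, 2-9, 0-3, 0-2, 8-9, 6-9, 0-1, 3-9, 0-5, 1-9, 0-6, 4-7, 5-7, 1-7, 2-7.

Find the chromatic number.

2

0 and 3 are adjacent, so at least 2 colors are needed.
2 colors suffice: color red → {0, 7, 9}; color blue → {1, 2, 3, 4, 5, 6, 8}. No two adjacent vertices share a color.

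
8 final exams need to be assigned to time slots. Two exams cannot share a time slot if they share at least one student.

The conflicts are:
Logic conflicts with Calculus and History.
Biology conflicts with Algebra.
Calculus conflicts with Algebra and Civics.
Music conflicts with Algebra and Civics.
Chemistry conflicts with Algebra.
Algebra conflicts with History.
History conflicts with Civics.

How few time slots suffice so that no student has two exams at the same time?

Music and Algebra conflict, so at least 2 time slots are needed.
2 time slots suffice: time slot 1 → {Logic, Algebra, Civics}; time slot 2 → {Biology, Calculus, Music, Chemistry, History}. Each listed conflict is separated.

2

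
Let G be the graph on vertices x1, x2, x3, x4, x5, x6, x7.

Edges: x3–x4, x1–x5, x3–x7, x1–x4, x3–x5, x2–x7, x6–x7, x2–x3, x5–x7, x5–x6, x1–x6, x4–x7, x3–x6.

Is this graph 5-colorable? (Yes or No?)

The chromatic number is 4. x3, x5, x6, x7 are mutually adjacent (a clique of size 4), so at least 4 colors are needed.
4 colors suffice: color 1 → {x1, x3}; color 2 → {x7}; color 3 → {x2, x4, x6}; color 4 → {x5}.
Since 5 ≥ 4, a proper 5-coloring certainly exists.

Yes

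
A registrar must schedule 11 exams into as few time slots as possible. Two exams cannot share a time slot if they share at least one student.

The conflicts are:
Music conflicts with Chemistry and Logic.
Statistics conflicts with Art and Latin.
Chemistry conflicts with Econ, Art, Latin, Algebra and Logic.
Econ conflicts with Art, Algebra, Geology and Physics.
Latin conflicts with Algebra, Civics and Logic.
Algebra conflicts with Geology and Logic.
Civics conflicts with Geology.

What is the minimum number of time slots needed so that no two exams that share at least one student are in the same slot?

Chemistry, Latin, Algebra, Logic are mutually in conflict, so at least 4 time slots are needed.
Using 4 time slots: Music=2, Statistics=1, Chemistry=1, Econ=2, Art=3, Latin=2, Algebra=3, Civics=3, Geology=1, Logic=4, Physics=1. Each listed conflict is separated.

4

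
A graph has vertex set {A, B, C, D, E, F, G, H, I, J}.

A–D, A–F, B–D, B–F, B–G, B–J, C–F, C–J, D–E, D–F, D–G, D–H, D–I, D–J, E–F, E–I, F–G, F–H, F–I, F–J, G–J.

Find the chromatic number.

5

B, D, F, G, J form a clique, so at least 5 colors are needed.
5 colors suffice: color red → {F}; color blue → {C, D}; color green → {A, E, H, J}; color yellow → {G, I}; color purple → {B}. No two adjacent vertices share a color.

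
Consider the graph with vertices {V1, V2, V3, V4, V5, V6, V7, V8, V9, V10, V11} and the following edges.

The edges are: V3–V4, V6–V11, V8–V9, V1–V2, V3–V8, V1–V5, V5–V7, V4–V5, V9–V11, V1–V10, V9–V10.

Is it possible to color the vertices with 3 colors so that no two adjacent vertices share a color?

Yes

The chromatic number is 3. The cycle V1-V5-V4-V3-V8-V9-V10-V1 has odd length 7, so it cannot be 2-colored; at least 3 colors are needed.
3 colors suffice: color red → {V1, V3, V6, V7, V9}; color blue → {V2, V5, V8, V10, V11}; color green → {V4}.
That is already a proper 3-coloring.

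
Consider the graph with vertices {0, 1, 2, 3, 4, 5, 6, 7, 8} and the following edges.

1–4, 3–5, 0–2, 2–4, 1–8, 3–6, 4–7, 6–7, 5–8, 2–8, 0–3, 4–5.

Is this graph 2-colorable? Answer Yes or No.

No

The cycle 3-5-4-7-6-3 has odd length 5, so it cannot be 2-colored; at least 3 colors are needed.
So 2 colors are not enough.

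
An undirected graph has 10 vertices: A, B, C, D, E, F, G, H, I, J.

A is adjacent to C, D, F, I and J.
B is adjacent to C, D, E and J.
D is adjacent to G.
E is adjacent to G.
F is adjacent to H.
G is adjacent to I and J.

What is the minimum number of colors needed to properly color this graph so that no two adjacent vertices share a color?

A and D are adjacent, so at least 2 colors are needed.
2 colors suffice: color red → {A, B, G, H}; color blue → {C, D, E, F, I, J}. Each edge has distinct colors on its endpoints.

2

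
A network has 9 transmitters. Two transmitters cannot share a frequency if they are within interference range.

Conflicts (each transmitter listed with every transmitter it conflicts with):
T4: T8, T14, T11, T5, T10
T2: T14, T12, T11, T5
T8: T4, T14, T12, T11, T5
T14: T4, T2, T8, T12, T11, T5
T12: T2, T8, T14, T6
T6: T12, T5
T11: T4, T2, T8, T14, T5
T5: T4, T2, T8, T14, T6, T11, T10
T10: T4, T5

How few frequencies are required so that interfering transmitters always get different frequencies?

5

T4, T8, T14, T11, T5 all conflict with each other, so at least 5 frequencies are needed.
5 frequencies suffice: frequency 1 → {T12, T5}; frequency 2 → {T14, T6, T10}; frequency 3 → {T11}; frequency 4 → {T2, T8}; frequency 5 → {T4}. Each listed conflict is separated.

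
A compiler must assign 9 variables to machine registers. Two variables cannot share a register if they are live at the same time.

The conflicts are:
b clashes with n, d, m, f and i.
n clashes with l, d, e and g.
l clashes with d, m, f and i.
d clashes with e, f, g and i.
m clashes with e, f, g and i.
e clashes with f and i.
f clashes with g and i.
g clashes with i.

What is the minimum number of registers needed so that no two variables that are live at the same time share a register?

4

m, e, f, i pairwise conflict, so at least 4 registers are needed.
4 registers suffice: b=4, n=2, l=4, d=1, m=1, e=4, f=3, g=4, i=2. Every pair that conflicts lands in different registers.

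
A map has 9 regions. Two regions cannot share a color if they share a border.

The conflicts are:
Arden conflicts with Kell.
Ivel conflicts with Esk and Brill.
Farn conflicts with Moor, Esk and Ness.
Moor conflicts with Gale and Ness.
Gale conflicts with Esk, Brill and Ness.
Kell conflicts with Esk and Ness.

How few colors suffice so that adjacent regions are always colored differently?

3

Moor, Gale, Ness pairwise conflict, so at least 3 colors are needed.
3 colors suffice: color 1 → {Arden, Esk, Brill, Ness}; color 2 → {Ivel, Farn, Gale, Kell}; color 3 → {Moor}. Every pair that conflicts lands in different colors.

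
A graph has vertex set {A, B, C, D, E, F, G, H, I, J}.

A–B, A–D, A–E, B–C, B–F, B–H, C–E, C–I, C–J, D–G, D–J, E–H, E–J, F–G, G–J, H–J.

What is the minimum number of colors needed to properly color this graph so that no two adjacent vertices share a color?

E, H, J are mutually adjacent, so at least 3 colors are needed.
3 colors suffice: color red → {B, I, J}; color blue → {A, C, G, H}; color green → {D, E, F}. Each edge has distinct colors on its endpoints.

3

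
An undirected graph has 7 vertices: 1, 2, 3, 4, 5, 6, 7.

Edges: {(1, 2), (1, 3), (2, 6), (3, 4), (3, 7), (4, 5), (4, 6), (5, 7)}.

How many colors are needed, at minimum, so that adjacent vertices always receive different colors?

The cycle 3-1-2-6-4-3 has odd length 5, so it cannot be 2-colored; at least 3 colors are needed.
3 colors suffice: 1=b, 2=a, 3=a, 4=b, 5=a, 6=c, 7=b. No two adjacent vertices share a color.

3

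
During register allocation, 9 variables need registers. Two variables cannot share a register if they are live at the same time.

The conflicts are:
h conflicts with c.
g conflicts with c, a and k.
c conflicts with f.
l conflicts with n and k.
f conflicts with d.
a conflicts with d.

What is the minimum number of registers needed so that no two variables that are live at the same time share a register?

3

The cycle g-a-d-f-c-g has odd length 5, so it cannot be 2-colored; at least 3 registers are needed.
Using 3 registers: h=1, g=1, c=2, l=1, f=3, a=2, d=1, n=2, k=2. Each listed conflict is separated.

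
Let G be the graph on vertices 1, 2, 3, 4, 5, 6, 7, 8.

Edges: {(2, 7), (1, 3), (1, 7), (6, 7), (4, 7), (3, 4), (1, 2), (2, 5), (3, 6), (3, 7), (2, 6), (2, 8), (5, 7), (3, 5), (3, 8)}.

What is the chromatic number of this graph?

3

1, 2, 7 are mutually adjacent, so at least 3 colors are needed.
3 colors suffice: color red → {7, 8}; color blue → {2, 3}; color green → {1, 4, 5, 6}. No two adjacent vertices share a color.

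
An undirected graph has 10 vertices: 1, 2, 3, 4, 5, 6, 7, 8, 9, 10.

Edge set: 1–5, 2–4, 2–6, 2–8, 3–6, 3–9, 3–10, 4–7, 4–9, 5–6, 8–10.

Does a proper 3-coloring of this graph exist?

The chromatic number is 3. The cycle 6-2-4-9-3-6 has odd length 5, so it cannot be 2-colored; at least 3 colors are needed.
A valid assignment using 3 colors: 1=a, 2=b, 3=b, 4=a, 5=b, 6=a, 7=b, 8=c, 9=c, 10=a.
That is already a proper 3-coloring.

Yes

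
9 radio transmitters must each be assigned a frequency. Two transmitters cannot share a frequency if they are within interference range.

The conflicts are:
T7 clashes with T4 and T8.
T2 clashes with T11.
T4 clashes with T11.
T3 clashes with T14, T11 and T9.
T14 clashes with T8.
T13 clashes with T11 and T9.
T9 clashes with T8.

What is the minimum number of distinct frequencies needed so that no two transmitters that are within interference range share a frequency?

2

T3 and T11 conflict, so at least 2 frequencies are needed.
2 frequencies suffice: frequency 1 → {T7, T14, T11, T9}; frequency 2 → {T2, T4, T3, T13, T8}. No two conflicting transmitters share a frequency.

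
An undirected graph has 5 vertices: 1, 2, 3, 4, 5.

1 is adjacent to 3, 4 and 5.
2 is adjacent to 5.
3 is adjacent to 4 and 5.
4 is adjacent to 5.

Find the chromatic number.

4

1, 3, 4, 5 form a clique, so at least 4 colors are needed.
4 colors suffice: color red → {5}; color blue → {2, 4}; color green → {1}; color yellow → {3}. No two adjacent vertices share a color.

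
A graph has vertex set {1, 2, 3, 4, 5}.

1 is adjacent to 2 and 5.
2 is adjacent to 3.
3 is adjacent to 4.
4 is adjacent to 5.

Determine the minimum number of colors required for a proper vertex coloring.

The cycle 4-3-2-1-5-4 has odd length 5, so it cannot be 2-colored; at least 3 colors are needed.
One proper 3-coloring: 1=c, 2=a, 3=b, 4=a, 5=b. No two adjacent vertices share a color.

3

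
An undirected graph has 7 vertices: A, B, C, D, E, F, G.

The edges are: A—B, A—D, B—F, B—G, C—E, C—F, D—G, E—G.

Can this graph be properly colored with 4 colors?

Yes

The chromatic number is 3. The cycle F-C-E-G-B-F has odd length 5, so it cannot be 2-colored; at least 3 colors are needed.
3 colors suffice: color 1 → {B, D, E}; color 2 → {A, C, G}; color 3 → {F}.
Since 4 ≥ 3, a proper 4-coloring certainly exists.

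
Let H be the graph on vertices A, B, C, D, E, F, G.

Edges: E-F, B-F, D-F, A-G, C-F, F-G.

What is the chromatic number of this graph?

E and F are adjacent, so at least 2 colors are needed.
2 colors suffice: color 1 → {A, F}; color 2 → {B, C, D, E, G}. No two adjacent vertices share a color.

2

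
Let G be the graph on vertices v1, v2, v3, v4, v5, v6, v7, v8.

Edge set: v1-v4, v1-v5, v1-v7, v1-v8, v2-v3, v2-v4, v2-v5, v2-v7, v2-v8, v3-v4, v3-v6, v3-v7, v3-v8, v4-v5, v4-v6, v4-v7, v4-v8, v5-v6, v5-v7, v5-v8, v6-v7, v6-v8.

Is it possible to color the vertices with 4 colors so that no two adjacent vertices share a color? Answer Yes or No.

The chromatic number is 4. v4, v5, v6, v8 are mutually adjacent (a clique of size 4), so at least 4 colors are needed.
4 colors suffice: color 1 → {v4}; color 2 → {v3, v5}; color 3 → {v7, v8}; color 4 → {v1, v2, v6}.
That is already a proper 4-coloring.

Yes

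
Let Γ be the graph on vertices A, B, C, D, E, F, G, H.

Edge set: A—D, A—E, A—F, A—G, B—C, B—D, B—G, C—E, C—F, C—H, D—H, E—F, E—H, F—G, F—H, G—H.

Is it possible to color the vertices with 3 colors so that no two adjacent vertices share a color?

C, E, F, H are mutually adjacent (a clique of size 4), so at least 4 colors are needed.
So 3 colors are not enough.

No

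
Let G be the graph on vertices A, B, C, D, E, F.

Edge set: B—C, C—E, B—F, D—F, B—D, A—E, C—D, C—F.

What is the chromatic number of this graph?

B, C, D, F are pairwise adjacent (a clique of size 4), so at least 4 colors are needed.
A valid assignment using 4 colors: A=red, B=green, C=red, D=yellow, E=blue, F=blue. Each edge has distinct colors on its endpoints.

4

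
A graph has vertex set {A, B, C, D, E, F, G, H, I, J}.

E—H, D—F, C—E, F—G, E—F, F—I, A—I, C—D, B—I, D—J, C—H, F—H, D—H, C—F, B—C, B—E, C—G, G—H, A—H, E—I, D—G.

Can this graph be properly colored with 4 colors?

C, D, F, G, H form a clique, so at least 5 colors are needed.
So 4 colors are not enough.

No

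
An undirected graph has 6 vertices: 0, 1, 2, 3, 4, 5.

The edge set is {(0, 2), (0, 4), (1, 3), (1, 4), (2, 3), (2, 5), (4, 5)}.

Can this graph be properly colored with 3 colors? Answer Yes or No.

Yes

The chromatic number is 3. The cycle 3-2-0-4-1-3 has odd length 5, so it cannot be 2-colored; at least 3 colors are needed.
A valid assignment using 3 colors: 0=blue, 1=green, 2=red, 3=blue, 4=red, 5=blue.
That is already a proper 3-coloring.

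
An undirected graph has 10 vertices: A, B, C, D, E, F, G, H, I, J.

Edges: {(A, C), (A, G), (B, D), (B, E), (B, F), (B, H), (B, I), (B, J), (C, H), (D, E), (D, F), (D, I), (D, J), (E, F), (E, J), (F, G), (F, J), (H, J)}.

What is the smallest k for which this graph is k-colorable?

B, D, E, F, J are pairwise adjacent (a clique of size 5), so at least 5 colors are needed.
One proper 5-coloring: A=blue, B=red, C=red, D=blue, E=purple, F=yellow, G=red, H=blue, I=green, J=green. Each edge has distinct colors on its endpoints.

5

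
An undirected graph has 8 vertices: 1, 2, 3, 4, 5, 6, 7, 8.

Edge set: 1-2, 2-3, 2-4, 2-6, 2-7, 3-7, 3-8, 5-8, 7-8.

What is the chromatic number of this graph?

3

3, 7, 8 are mutually adjacent, so at least 3 colors are needed.
One proper 3-coloring: 1=b, 2=a, 3=b, 4=b, 5=b, 6=b, 7=c, 8=a. Each edge has distinct colors on its endpoints.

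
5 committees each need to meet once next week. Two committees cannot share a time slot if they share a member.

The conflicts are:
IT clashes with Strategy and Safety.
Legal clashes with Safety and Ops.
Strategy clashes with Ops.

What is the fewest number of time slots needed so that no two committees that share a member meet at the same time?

3

The cycle Safety-Legal-Ops-Strategy-IT-Safety has odd length 5, so it cannot be 2-colored; at least 3 time slots are needed.
A valid assignment using 3 time slots: IT=1, Legal=2, Strategy=2, Safety=3, Ops=1. Each listed conflict is separated.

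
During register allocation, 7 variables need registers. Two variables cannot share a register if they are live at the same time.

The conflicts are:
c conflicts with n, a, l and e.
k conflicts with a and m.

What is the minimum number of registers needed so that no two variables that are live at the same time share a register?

k and a conflict, so at least 2 registers are needed.
A valid assignment using 2 registers: c=1, n=2, k=1, a=2, l=2, e=2, m=2. No two conflicting variables share a register.

2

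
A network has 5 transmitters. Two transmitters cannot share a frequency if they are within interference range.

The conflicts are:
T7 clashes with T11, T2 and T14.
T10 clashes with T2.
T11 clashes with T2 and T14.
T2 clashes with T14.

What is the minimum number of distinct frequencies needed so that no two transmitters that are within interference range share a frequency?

4

T7, T11, T2, T14 are mutually in conflict, so at least 4 frequencies are needed.
4 frequencies suffice: frequency 1 → {T2}; frequency 2 → {T10, T14}; frequency 3 → {T7}; frequency 4 → {T11}. No two conflicting transmitters share a frequency.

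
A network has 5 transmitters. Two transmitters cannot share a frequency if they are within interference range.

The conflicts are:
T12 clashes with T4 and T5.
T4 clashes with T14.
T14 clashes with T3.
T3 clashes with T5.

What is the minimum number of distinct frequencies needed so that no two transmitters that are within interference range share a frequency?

The cycle T4-T14-T3-T5-T12-T4 has odd length 5, so it cannot be 2-colored; at least 3 frequencies are needed.
3 frequencies suffice: T12=1, T4=3, T14=2, T3=1, T5=2. Every pair that conflicts lands in different frequencies.

3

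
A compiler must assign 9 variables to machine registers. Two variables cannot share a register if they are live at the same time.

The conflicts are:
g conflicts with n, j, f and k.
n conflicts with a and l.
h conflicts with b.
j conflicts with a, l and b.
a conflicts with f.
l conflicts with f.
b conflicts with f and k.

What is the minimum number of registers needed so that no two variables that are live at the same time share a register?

2

j and l conflict, so at least 2 registers are needed.
2 registers suffice: register 1 → {n, h, j, f, k}; register 2 → {g, a, l, b}. No two conflicting variables share a register.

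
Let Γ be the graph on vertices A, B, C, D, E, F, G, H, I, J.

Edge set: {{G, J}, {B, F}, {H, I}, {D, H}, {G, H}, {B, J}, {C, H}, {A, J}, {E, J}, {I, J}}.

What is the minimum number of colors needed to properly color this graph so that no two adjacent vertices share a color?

2

G and H are adjacent, so at least 2 colors are needed.
One proper 2-coloring: A=2, B=2, C=2, D=2, E=2, F=1, G=2, H=1, I=2, J=1. Every edge joins two different colors.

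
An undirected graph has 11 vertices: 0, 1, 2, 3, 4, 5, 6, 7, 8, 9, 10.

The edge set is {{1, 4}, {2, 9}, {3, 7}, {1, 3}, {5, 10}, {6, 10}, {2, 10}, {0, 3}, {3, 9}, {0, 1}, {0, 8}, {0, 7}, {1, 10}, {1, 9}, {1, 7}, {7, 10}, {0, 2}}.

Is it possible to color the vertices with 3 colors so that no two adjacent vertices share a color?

0, 1, 3, 7 are mutually adjacent (a clique of size 4), so at least 4 colors are needed.
So 3 colors are not enough.

No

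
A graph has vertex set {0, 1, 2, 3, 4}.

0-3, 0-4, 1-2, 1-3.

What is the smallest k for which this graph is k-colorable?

0 and 4 are adjacent, so at least 2 colors are needed.
2 colors suffice: 0=a, 1=a, 2=b, 3=b, 4=b. Each edge has distinct colors on its endpoints.

2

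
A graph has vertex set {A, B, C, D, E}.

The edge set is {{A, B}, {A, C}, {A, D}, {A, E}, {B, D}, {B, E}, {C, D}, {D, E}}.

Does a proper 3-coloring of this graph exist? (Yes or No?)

No

A, B, D, E are pairwise adjacent (a clique of size 4), so at least 4 colors are needed.
So 3 colors are not enough.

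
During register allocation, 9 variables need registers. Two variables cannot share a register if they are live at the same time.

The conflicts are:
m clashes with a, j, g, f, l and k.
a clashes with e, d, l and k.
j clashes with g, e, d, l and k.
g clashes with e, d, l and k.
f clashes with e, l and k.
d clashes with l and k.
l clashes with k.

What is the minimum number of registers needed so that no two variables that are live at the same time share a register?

5

j, g, d, l, k all conflict with each other, so at least 5 registers are needed.
5 registers suffice: m=4, a=3, j=5, g=3, f=3, e=1, d=4, l=1, k=2. No two conflicting variables share a register.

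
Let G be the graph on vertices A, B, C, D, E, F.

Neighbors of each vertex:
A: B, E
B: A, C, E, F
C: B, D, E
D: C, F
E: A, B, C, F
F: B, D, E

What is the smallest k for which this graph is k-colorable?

3

B, C, E are mutually adjacent, so at least 3 colors are needed.
One proper 3-coloring: A=green, B=blue, C=green, D=red, E=red, F=green. Every edge joins two different colors.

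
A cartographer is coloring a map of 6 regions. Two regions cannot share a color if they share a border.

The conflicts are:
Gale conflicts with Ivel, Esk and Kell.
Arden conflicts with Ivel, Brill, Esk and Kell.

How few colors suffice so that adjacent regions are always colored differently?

2

Gale and Ivel conflict, so at least 2 colors are needed.
A valid assignment using 2 colors: Gale=1, Arden=1, Ivel=2, Brill=2, Esk=2, Kell=2. Each listed conflict is separated.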